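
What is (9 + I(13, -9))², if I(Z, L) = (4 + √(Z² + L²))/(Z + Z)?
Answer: 28447/338 + 595*√10/169 ≈ 95.296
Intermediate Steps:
I(Z, L) = (4 + √(L² + Z²))/(2*Z) (I(Z, L) = (4 + √(L² + Z²))/((2*Z)) = (4 + √(L² + Z²))*(1/(2*Z)) = (4 + √(L² + Z²))/(2*Z))
(9 + I(13, -9))² = (9 + (½)*(4 + √((-9)² + 13²))/13)² = (9 + (½)*(1/13)*(4 + √(81 + 169)))² = (9 + (½)*(1/13)*(4 + √250))² = (9 + (½)*(1/13)*(4 + 5*√10))² = (9 + (2/13 + 5*√10/26))² = (119/13 + 5*√10/26)²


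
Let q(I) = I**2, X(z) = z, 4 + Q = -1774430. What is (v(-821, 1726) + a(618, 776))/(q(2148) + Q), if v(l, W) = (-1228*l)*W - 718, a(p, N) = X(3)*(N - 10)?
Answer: 870067034/1419735 ≈ 612.84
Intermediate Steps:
Q = -1774434 (Q = -4 - 1774430 = -1774434)
a(p, N) = -30 + 3*N (a(p, N) = 3*(N - 10) = 3*(-10 + N) = -30 + 3*N)
v(l, W) = -718 - 1228*W*l (v(l, W) = -1228*W*l - 718 = -718 - 1228*W*l)
(v(-821, 1726) + a(618, 776))/(q(2148) + Q) = ((-718 - 1228*1726*(-821)) + (-30 + 3*776))/(2148**2 - 1774434) = ((-718 + 1740132488) + (-30 + 2328))/(4613904 - 1774434) = (1740131770 + 2298)/2839470 = 1740134068*(1/2839470) = 870067034/1419735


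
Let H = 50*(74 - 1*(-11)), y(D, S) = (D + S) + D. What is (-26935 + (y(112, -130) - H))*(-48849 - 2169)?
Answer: 1586200638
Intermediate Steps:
y(D, S) = S + 2*D
H = 4250 (H = 50*(74 + 11) = 50*85 = 4250)
(-26935 + (y(112, -130) - H))*(-48849 - 2169) = (-26935 + ((-130 + 2*112) - 1*4250))*(-48849 - 2169) = (-26935 + ((-130 + 224) - 4250))*(-51018) = (-26935 + (94 - 4250))*(-51018) = (-26935 - 4156)*(-51018) = -31091*(-51018) = 1586200638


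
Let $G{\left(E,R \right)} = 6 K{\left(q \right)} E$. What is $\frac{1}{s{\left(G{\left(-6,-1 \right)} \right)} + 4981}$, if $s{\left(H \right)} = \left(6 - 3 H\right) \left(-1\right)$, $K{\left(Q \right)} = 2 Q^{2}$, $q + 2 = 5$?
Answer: $\frac{1}{3031} \approx 0.00032992$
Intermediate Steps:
$q = 3$ ($q = -2 + 5 = 3$)
$G{\left(E,R \right)} = 108 E$ ($G{\left(E,R \right)} = 6 \cdot 2 \cdot 3^{2} E = 6 \cdot 2 \cdot 9 E = 6 \cdot 18 E = 108 E$)
$s{\left(H \right)} = -6 + 3 H$
$\frac{1}{s{\left(G{\left(-6,-1 \right)} \right)} + 4981} = \frac{1}{\left(-6 + 3 \cdot 108 \left(-6\right)\right) + 4981} = \frac{1}{\left(-6 + 3 \left(-648\right)\right) + 4981} = \frac{1}{\left(-6 - 1944\right) + 4981} = \frac{1}{-1950 + 4981} = \frac{1}{3031}$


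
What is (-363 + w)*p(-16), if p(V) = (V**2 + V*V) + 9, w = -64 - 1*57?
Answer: -252164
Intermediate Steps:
w = -121 (w = -64 - 57 = -121)
p(V) = 9 + 2*V**2 (p(V) = (V**2 + V**2) + 9 = 2*V**2 + 9 = 9 + 2*V**2)
(-363 + w)*p(-16) = (-363 - 121)*(9 + 2*(-16)**2) = -484*(9 + 2*256) = -484*(9 + 512) = -484*521 = -252164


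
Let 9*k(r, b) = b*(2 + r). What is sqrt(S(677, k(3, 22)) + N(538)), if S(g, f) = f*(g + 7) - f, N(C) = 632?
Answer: sqrt(80818)/3 ≈ 94.762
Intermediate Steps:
k(r, b) = b*(2 + r)/9 (k(r, b) = (b*(2 + r))/9 = b*(2 + r)/9)
S(g, f) = -f + f*(7 + g) (S(g, f) = f*(7 + g) - f = -f + f*(7 + g))
sqrt(S(677, k(3, 22)) + N(538)) = sqrt(((1/9)*22*(2 + 3))*(6 + 677) + 632) = sqrt(((1/9)*22*5)*683 + 632) = sqrt((110/9)*683 + 632) = sqrt(75130/9 + 632) = sqrt(80818/9) = sqrt(80818)/3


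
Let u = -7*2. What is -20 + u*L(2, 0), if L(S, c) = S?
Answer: -48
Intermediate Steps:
u = -14
-20 + u*L(2, 0) = -20 - 14*2 = -20 - 28 = -48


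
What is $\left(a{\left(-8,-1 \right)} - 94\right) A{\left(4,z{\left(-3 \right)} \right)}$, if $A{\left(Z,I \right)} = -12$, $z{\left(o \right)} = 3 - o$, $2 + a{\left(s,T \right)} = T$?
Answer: $1164$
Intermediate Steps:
$a{\left(s,T \right)} = -2 + T$
$\left(a{\left(-8,-1 \right)} - 94\right) A{\left(4,z{\left(-3 \right)} \right)} = \left(\left(-2 - 1\right) - 94\right) \left(-12\right) = \left(-3 - 94\right) \left(-12\right) = \left(-97\right) \left(-12\right) = 1164$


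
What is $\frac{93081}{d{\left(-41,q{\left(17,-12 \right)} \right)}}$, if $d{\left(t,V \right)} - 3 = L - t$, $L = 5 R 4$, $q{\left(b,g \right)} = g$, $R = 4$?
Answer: $\frac{93081}{124} \approx 750.65$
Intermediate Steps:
$L = 80$ ($L = 5 \cdot 4 \cdot 4 = 20 \cdot 4 = 80$)
$d{\left(t,V \right)} = 83 - t$ ($d{\left(t,V \right)} = 3 - \left(-80 + t\right) = 83 - t$)
$\frac{93081}{d{\left(-41,q{\left(17,-12 \right)} \right)}} = \frac{93081}{83 - -41} = \frac{93081}{83 + 41} = \frac{93081}{124}$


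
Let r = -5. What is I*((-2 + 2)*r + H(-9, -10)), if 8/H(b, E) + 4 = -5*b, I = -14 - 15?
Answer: -232/41 ≈ -5.6585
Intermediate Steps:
I = -29
H(b, E) = 8/(-4 - 5*b)
I*((-2 + 2)*r + H(-9, -10)) = -29*((-2 + 2)*(-5) - 8/(4 + 5*(-9))) = -29*(0*(-5) - 8/(4 - 45)) = -29*(0 - 8/(-41)) = -29*(0 - 8*(-1/41)) = -29*(0 + 8/41) = -29*8/41 = -232/41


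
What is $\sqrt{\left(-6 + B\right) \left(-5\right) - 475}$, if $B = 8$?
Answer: $i \sqrt{485} \approx 22.023 i$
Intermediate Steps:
$\sqrt{\left(-6 + B\right) \left(-5\right) - 475} = \sqrt{\left(-6 + 8\right) \left(-5\right) - 475} = \sqrt{2 \left(-5\right) - 475} = \sqrt{-10 - 475} = \sqrt{-485} = i \sqrt{485}$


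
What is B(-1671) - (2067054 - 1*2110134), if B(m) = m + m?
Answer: 39738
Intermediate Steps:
B(m) = 2*m
B(-1671) - (2067054 - 1*2110134) = 2*(-1671) - (2067054 - 1*2110134) = -3342 - (2067054 - 2110134) = -3342 - 1*(-43080) = -3342 + 43080 = 39738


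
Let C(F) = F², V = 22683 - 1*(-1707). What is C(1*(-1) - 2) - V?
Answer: -24381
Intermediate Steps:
V = 24390 (V = 22683 + 1707 = 24390)
C(1*(-1) - 2) - V = (1*(-1) - 2)² - 1*24390 = (-1 - 2)² - 24390 = (-3)² - 24390 = 9 - 24390 = -24381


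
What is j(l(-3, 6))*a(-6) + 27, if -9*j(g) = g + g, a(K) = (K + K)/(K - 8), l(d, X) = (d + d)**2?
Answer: 141/7 ≈ 20.143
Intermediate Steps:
l(d, X) = 4*d**2 (l(d, X) = (2*d)**2 = 4*d**2)
a(K) = 2*K/(-8 + K) (a(K) = (2*K)/(-8 + K) = 2*K/(-8 + K))
j(g) = -2*g/9 (j(g) = -(g + g)/9 = -2*g/9)
j(l(-3, 6))*a(-6) + 27 = (-8*(-3)**2/9)*(2*(-6)/(-8 - 6)) + 27 = (-8*9/9)*(2*(-6)/(-14)) + 27 = (-2/9*36)*(2*(-6)*(-1/14)) + 27 = -8*6/7 + 27 = -48/7 + 27 = 141/7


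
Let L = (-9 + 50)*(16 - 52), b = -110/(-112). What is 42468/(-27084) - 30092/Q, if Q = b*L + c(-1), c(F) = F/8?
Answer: 3516067271/183239059 ≈ 19.188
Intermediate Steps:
c(F) = F/8 (c(F) = F*(1/8) = F/8)
b = 55/56 (b = -110*(-1/112) = 55/56 ≈ 0.98214)
L = -1476 (L = 41*(-36) = -1476)
Q = -81187/56 (Q = (55/56)*(-1476) + (1/8)*(-1) = -20295/14 - 1/8 = -81187/56 ≈ -1449.8)
42468/(-27084) - 30092/Q = 42468/(-27084) - 30092/(-81187/56) = 42468*(-1/27084) - 30092*(-56/81187) = -3539/2257 + 1685152/81187 = 3516067271/183239059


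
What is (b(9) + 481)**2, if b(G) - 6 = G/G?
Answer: 238144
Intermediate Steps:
b(G) = 7 (b(G) = 6 + G/G = 6 + 1 = 7)
(b(9) + 481)**2 = (7 + 481)**2 = 488**2 = 238144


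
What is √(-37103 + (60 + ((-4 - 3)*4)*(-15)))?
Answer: I*√36623 ≈ 191.37*I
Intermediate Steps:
√(-37103 + (60 + ((-4 - 3)*4)*(-15))) = √(-37103 + (60 - 7*4*(-15))) = √(-37103 + (60 - 28*(-15))) = √(-37103 + (60 + 420)) = √(-37103 + 480) = √(-36623) = I*√36623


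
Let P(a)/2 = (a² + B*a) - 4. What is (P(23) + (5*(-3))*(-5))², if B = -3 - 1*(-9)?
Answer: 1962801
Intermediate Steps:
B = 6 (B = -3 + 9 = 6)
P(a) = -8 + 2*a² + 12*a (P(a) = 2*((a² + 6*a) - 4) = 2*(-4 + a² + 6*a) = -8 + 2*a² + 12*a)
(P(23) + (5*(-3))*(-5))² = ((-8 + 2*23² + 12*23) + (5*(-3))*(-5))² = ((-8 + 2*529 + 276) - 15*(-5))² = ((-8 + 1058 + 276) + 75)² = (1326 + 75)² = 1401² = 1962801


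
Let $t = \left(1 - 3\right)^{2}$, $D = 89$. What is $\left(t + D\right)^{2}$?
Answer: $8649$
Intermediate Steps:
$t = 4$ ($t = \left(-2\right)^{2} = 4$)
$\left(t + D\right)^{2} = \left(4 + 89\right)^{2} = 93^{2} = 8649$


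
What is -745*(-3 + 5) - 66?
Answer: -1556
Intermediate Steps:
-745*(-3 + 5) - 66 = -745*2 - 66 = -149*10 - 66 = -1490 - 66 = -1556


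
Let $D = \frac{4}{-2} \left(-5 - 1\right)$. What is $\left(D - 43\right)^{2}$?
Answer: $961$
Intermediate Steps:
$D = 12$ ($D = 4 \left(- \frac{1}{2}\right) \left(-6\right) = \left(-2\right) \left(-6\right) = 12$)
$\left(D - 43\right)^{2} = \left(12 - 43\right)^{2} = \left(-31\right)^{2} = 961$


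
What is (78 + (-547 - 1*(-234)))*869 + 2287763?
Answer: 2083548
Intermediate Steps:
(78 + (-547 - 1*(-234)))*869 + 2287763 = (78 + (-547 + 234))*869 + 2287763 = (78 - 313)*869 + 2287763 = -235*869 + 2287763 = -204215 + 2287763 = 2083548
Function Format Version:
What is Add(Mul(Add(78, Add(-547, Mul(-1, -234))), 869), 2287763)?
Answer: 2083548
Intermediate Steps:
Add(Mul(Add(78, Add(-547, Mul(-1, -234))), 869), 2287763) = Add(Mul(Add(78, Add(-547, 234)), 869), 2287763) = Add(Mul(Add(78, -313), 869), 2287763) = Add(Mul(-235, 869), 2287763) = Add(-204215, 2287763) = 2083548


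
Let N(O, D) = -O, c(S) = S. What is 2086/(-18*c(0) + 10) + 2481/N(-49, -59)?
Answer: 63512/245 ≈ 259.23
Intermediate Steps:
2086/(-18*c(0) + 10) + 2481/N(-49, -59) = 2086/(-18*0 + 10) + 2481/((-1*(-49))) = 2086/(0 + 10) + 2481/49 = 2086/10 + 2481*(1/49) = 2086*(1/10) + 2481/49 = 1043/5 + 2481/49 = 63512/245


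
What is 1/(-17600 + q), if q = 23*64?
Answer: -1/16128 ≈ -6.2004e-5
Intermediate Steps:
q = 1472
1/(-17600 + q) = 1/(-17600 + 1472) = 1/(-16128) = -1/16128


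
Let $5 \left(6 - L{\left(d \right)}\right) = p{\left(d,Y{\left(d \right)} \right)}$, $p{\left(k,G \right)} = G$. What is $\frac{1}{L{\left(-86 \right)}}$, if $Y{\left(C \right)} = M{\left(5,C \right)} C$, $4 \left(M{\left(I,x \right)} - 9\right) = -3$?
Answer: $\frac{10}{1479} \approx 0.0067613$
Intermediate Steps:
$M{\left(I,x \right)} = \frac{33}{4}$ ($M{\left(I,x \right)} = 9 + \frac{1}{4} \left(-3\right) = 9 - \frac{3}{4} = \frac{33}{4}$)
$Y{\left(C \right)} = \frac{33 C}{4}$
$L{\left(d \right)} = 6 - \frac{33 d}{20}$ ($L{\left(d \right)} = 6 - \frac{\frac{33}{4} d}{5} = 6 - \frac{33 d}{20}$)
$\frac{1}{L{\left(-86 \right)}} = \frac{1}{6 - - \frac{1419}{10}} = \frac{1}{6 + \frac{1419}{10}} = \frac{1}{\frac{1479}{10}} = \frac{10}{1479}$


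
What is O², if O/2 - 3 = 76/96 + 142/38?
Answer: 11785489/51984 ≈ 226.71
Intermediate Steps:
O = 3433/228 (O = 6 + 2*(76/96 + 142/38) = 6 + 2*(76*(1/96) + 142*(1/38)) = 6 + 2*(19/24 + 71/19) = 6 + 2*(2065/456) = 6 + 2065/228 = 3433/228 ≈ 15.057)
O² = (3433/228)² = 11785489/51984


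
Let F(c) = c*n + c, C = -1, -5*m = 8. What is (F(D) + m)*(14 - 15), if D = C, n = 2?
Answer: 23/5 ≈ 4.6000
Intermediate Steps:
m = -8/5 (m = -1/5*8 = -8/5 ≈ -1.6000)
D = -1
F(c) = 3*c (F(c) = c*2 + c = 2*c + c = 3*c)
(F(D) + m)*(14 - 15) = (3*(-1) - 8/5)*(14 - 15) = (-3 - 8/5)*(-1) = -23/5*(-1) = 23/5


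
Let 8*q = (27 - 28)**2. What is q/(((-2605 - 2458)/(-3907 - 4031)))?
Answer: 3969/20252 ≈ 0.19598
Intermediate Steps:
q = 1/8 (q = (27 - 28)**2/8 = (1/8)*(-1)**2 = (1/8)*1 = 1/8 ≈ 0.12500)
q/(((-2605 - 2458)/(-3907 - 4031))) = 1/(8*(((-2605 - 2458)/(-3907 - 4031)))) = 1/(8*((-5063/(-7938)))) = 1/(8*((-5063*(-1/7938)))) = 1/(8*(5063/7938)) = (1/8)*(7938/5063) = 3969/20252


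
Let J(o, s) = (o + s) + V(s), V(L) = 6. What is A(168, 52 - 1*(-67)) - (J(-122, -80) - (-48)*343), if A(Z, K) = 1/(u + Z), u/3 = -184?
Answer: -6246913/384 ≈ -16268.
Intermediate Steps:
u = -552 (u = 3*(-184) = -552)
J(o, s) = 6 + o + s (J(o, s) = (o + s) + 6 = 6 + o + s)
A(Z, K) = 1/(-552 + Z)
A(168, 52 - 1*(-67)) - (J(-122, -80) - (-48)*343) = 1/(-552 + 168) - ((6 - 122 - 80) - (-48)*343) = 1/(-384) - (-196 - 1*(-16464)) = -1/384 - (-196 + 16464) = -1/384 - 1*16268 = -1/384 - 16268 = -6246913/384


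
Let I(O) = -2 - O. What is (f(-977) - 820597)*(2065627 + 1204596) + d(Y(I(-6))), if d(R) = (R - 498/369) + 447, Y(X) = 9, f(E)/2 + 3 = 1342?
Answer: -328997635634329/123 ≈ -2.6748e+12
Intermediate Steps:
f(E) = 2678 (f(E) = -6 + 2*1342 = -6 + 2684 = 2678)
d(R) = 54815/123 + R (d(R) = (R - 498*1/369) + 447 = (R - 166/123) + 447 = (-166/123 + R) + 447 = 54815/123 + R)
(f(-977) - 820597)*(2065627 + 1204596) + d(Y(I(-6))) = (2678 - 820597)*(2065627 + 1204596) + (54815/123 + 9) = -817919*3270223 + 55922/123 = -2674777525937 + 55922/123 = -328997635634329/123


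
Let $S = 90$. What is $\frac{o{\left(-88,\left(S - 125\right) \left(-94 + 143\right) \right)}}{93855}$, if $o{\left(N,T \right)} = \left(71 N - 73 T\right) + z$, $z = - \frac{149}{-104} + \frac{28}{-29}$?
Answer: $\frac{358745561}{283066680} \approx 1.2674$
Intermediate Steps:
$z = \frac{1409}{3016}$ ($z = \left(-149\right) \left(- \frac{1}{104}\right) + 28 \left(- \frac{1}{29}\right) = \frac{149}{104} - \frac{28}{29} = \frac{1409}{3016} \approx 0.46718$)
$o{\left(N,T \right)} = \frac{1409}{3016} - 73 T + 71 N$ ($o{\left(N,T \right)} = \left(71 N - 73 T\right) + \frac{1409}{3016} = \left(- 73 T + 71 N\right) + \frac{1409}{3016} = \frac{1409}{3016} - 73 T + 71 N$)
$\frac{o{\left(-88,\left(S - 125\right) \left(-94 + 143\right) \right)}}{93855} = \frac{\frac{1409}{3016} - 73 \left(90 - 125\right) \left(-94 + 143\right) + 71 \left(-88\right)}{93855} = \left(\frac{1409}{3016} - 73 \left(\left(-35\right) 49\right) - 6248\right) \frac{1}{93855} = \left(\frac{1409}{3016} - -125195 - 6248\right) \frac{1}{93855} = \left(\frac{1409}{3016} + 125195 - 6248\right) \frac{1}{93855} = \frac{358745561}{3016} \cdot \frac{1}{93855} = \frac{358745561}{283066680}$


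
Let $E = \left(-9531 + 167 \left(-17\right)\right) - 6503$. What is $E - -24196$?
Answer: $5323$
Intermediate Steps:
$E = -18873$ ($E = \left(-9531 - 2839\right) - 6503 = -12370 - 6503 = -18873$)
$E - -24196 = -18873 - -24196 = -18873 + 24196 = 5323$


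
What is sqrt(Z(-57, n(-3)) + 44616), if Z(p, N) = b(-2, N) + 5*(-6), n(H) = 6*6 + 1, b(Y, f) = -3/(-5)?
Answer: sqrt(1114665)/5 ≈ 211.16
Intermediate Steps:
b(Y, f) = 3/5 (b(Y, f) = -3*(-1/5) = 3/5)
n(H) = 37 (n(H) = 36 + 1 = 37)
Z(p, N) = -147/5 (Z(p, N) = 3/5 + 5*(-6) = 3/5 - 30 = -147/5)
sqrt(Z(-57, n(-3)) + 44616) = sqrt(-147/5 + 44616) = sqrt(222933/5) = sqrt(1114665)/5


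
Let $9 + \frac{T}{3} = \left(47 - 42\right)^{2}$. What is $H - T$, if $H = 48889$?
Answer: $48841$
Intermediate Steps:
$T = 48$ ($T = -27 + 3 \left(47 - 42\right)^{2} = -27 + 3 \cdot 5^{2} = -27 + 3 \cdot 25 = -27 + 75 = 48$)
$H - T = 48889 - 48 = 48841$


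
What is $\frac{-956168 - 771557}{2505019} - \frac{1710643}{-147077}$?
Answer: $\frac{4031084607392}{368430679463} \approx 10.941$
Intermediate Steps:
$\frac{-956168 - 771557}{2505019} - \frac{1710643}{-147077} = \left(-956168 - 771557\right) \frac{1}{2505019} - - \frac{1710643}{147077} = \left(-1727725\right) \frac{1}{2505019} + \frac{1710643}{147077} = - \frac{1727725}{2505019} + \frac{1710643}{147077} = \frac{4031084607392}{368430679463}$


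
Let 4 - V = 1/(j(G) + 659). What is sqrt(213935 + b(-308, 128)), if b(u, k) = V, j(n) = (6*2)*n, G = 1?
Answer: 2*sqrt(24081027157)/671 ≈ 462.54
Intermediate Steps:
j(n) = 12*n
V = 2683/671 (V = 4 - 1/(12*1 + 659) = 4 - 1/(12 + 659) = 4 - 1/671 = 2683/671 ≈ 3.9985)
b(u, k) = 2683/671
sqrt(213935 + b(-308, 128)) = sqrt(213935 + 2683/671) = sqrt(143553068/671) = 2*sqrt(24081027157)/671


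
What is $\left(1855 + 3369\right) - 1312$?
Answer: $3912$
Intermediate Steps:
$\left(1855 + 3369\right) - 1312 = 5224 - 1312 = 3912$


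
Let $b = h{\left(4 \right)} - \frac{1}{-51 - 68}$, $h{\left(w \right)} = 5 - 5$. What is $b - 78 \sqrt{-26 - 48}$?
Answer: $\frac{1}{119} - 78 i \sqrt{74} \approx 0.0084034 - 670.98 i$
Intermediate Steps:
$h{\left(w \right)} = 0$ ($h{\left(w \right)} = 5 - 5 = 0$)
$b = \frac{1}{119}$ ($b = 0 - \frac{1}{-51 - 68} = 0 - \frac{1}{-119} = 0 - - \frac{1}{119} = 0 + \frac{1}{119} = \frac{1}{119} \approx 0.0084034$)
$b - 78 \sqrt{-26 - 48} = \frac{1}{119} - 78 \sqrt{-26 - 48} = \frac{1}{119} - 78 \sqrt{-74} = \frac{1}{119} - 78 i \sqrt{74}$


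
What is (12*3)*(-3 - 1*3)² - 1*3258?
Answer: -1962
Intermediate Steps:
(12*3)*(-3 - 1*3)² - 1*3258 = 36*(-3 - 3)² - 3258 = 36*(-6)² - 3258 = 36*36 - 3258 = 1296 - 3258 = -1962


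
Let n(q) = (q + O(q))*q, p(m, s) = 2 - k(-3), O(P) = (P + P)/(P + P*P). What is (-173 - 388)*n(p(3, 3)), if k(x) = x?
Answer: -14960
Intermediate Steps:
O(P) = 2*P/(P + P²) (O(P) = (2*P)/(P + P²) = 2*P/(P + P²))
p(m, s) = 5 (p(m, s) = 2 - 1*(-3) = 2 + 3 = 5)
n(q) = q*(q + 2/(1 + q)) (n(q) = (q + 2/(1 + q))*q = q*(q + 2/(1 + q)))
(-173 - 388)*n(p(3, 3)) = (-173 - 388)*(5*(2 + 5*(1 + 5))/(1 + 5)) = -2805*(2 + 5*6)/6 = -2805*(2 + 30)/6 = -2805*32/6 = -561*80/3 = -14960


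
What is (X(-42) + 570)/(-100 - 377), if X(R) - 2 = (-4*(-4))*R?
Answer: 100/477 ≈ 0.20964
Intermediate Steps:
X(R) = 2 + 16*R (X(R) = 2 + (-4*(-4))*R = 2 + 16*R)
(X(-42) + 570)/(-100 - 377) = ((2 + 16*(-42)) + 570)/(-100 - 377) = ((2 - 672) + 570)/(-477) = (-670 + 570)*(-1/477) = -100*(-1/477) = 100/477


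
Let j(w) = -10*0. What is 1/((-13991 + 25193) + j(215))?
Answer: 1/11202 ≈ 8.9270e-5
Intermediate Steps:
j(w) = 0
1/((-13991 + 25193) + j(215)) = 1/((-13991 + 25193) + 0) = 1/(11202 + 0) = 1/11202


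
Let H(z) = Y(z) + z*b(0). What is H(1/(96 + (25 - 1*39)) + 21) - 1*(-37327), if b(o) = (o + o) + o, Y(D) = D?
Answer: 3062537/82 ≈ 37348.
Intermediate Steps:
b(o) = 3*o (b(o) = 2*o + o = 3*o)
H(z) = z (H(z) = z + z*(3*0) = z + z*0 = z + 0 = z)
H(1/(96 + (25 - 1*39)) + 21) - 1*(-37327) = (1/(96 + (25 - 1*39)) + 21) - 1*(-37327) = (1/(96 + (25 - 39)) + 21) + 37327 = (1/(96 - 14) + 21) + 37327 = (1/82 + 21) + 37327 = 1723/82 + 37327 = 3062537/82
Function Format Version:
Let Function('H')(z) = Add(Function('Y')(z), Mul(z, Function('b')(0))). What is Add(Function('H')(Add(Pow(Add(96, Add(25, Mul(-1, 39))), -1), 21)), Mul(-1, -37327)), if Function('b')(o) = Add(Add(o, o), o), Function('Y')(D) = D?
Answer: Rational(3062537, 82) ≈ 37348.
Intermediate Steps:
Function('b')(o) = Mul(3, o) (Function('b')(o) = Add(Mul(2, o), o) = Mul(3, o))
Function('H')(z) = z (Function('H')(z) = Add(z, Mul(z, Mul(3, 0))) = Add(z, Mul(z, 0)) = Add(z, 0) = z)
Add(Function('H')(Add(Pow(Add(96, Add(25, Mul(-1, 39))), -1), 21)), Mul(-1, -37327)) = Add(Add(Pow(Add(96, Add(25, Mul(-1, 39))), -1), 21), Mul(-1, -37327)) = Add(Add(Pow(Add(96, Add(25, -39)), -1), 21), 37327) = Add(Add(Pow(Add(96, -14), -1), 21), 37327) = Add(Add(Pow(82, -1), 21), 37327) = Add(Add(Rational(1, 82), 21), 37327) = Add(Rational(1723, 82), 37327) = Rational(3062537, 82)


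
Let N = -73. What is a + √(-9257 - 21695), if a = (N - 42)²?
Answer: 13225 + 2*I*√7738 ≈ 13225.0 + 175.93*I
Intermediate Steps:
a = 13225 (a = (-73 - 42)² = (-115)² = 13225)
a + √(-9257 - 21695) = 13225 + √(-9257 - 21695) = 13225 + √(-30952) = 13225 + 2*I*√7738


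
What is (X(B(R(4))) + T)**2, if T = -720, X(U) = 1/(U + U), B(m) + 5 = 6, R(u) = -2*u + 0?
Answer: 2070721/4 ≈ 5.1768e+5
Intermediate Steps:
R(u) = -2*u
B(m) = 1 (B(m) = -5 + 6 = 1)
X(U) = 1/(2*U)
(X(B(R(4))) + T)**2 = ((1/2)/1 - 720)**2 = ((1/2)*1 - 720)**2 = (1/2 - 720)**2 = (-1439/2)**2 = 2070721/4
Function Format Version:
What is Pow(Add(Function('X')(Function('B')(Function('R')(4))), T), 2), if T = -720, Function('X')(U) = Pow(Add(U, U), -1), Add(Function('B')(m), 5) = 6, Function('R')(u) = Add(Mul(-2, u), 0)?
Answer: Rational(2070721, 4) ≈ 5.1768e+5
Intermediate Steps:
Function('R')(u) = Mul(-2, u)
Function('B')(m) = 1 (Function('B')(m) = Add(-5, 6) = 1)
Function('X')(U) = Mul(Rational(1, 2), Pow(U, -1)) (Function('X')(U) = Pow(Mul(2, U), -1) = Mul(Rational(1, 2), Pow(U, -1)))
Pow(Add(Function('X')(Function('B')(Function('R')(4))), T), 2) = Pow(Add(Mul(Rational(1, 2), Pow(1, -1)), -720), 2) = Pow(Add(Mul(Rational(1, 2), 1), -720), 2) = Pow(Add(Rational(1, 2), -720), 2) = Pow(Rational(-1439, 2), 2) = Rational(2070721, 4)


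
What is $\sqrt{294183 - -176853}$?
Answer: $2 \sqrt{117759} \approx 686.32$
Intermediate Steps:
$\sqrt{294183 - -176853} = \sqrt{294183 + \left(-22923 + 199776\right)} = \sqrt{294183 + 176853} = \sqrt{471036} = 2 \sqrt{117759}$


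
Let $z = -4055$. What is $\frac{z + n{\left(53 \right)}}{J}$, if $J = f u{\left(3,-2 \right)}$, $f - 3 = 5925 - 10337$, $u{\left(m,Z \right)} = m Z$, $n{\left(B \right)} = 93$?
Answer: $- \frac{1981}{13227} \approx -0.14977$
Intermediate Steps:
$u{\left(m,Z \right)} = Z m$
$f = -4409$ ($f = 3 + \left(5925 - 10337\right) = 3 - 4412 = -4409$)
$J = 26454$ ($J = - 4409 \left(\left(-2\right) 3\right) = \left(-4409\right) \left(-6\right) = 26454$)
$\frac{z + n{\left(53 \right)}}{J} = \frac{-4055 + 93}{26454} = \left(-3962\right) \frac{1}{26454} = - \frac{1981}{13227}$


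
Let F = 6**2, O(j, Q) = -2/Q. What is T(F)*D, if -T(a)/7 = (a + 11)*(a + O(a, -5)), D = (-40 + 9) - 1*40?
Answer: 4251338/5 ≈ 8.5027e+5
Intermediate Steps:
D = -71 (D = -31 - 40 = -71)
F = 36
T(a) = -7*(11 + a)*(2/5 + a) (T(a) = -7*(a + 11)*(a - 2/(-5)) = -7*(11 + a)*(a - 2*(-1/5)) = -7*(11 + a)*(a + 2/5) = -7*(11 + a)*(2/5 + a))
T(F)*D = (-154/5 - 7*36**2 - 399/5*36)*(-71) = (-154/5 - 7*1296 - 14364/5)*(-71) = (-154/5 - 9072 - 14364/5)*(-71) = -59878/5*(-71) = 4251338/5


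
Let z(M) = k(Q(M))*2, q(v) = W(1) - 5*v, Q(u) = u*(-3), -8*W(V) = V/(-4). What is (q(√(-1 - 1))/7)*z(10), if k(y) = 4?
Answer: 1/28 - 40*I*√2/7 ≈ 0.035714 - 8.0812*I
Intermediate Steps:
W(V) = V/32 (W(V) = -V/(8*(-4)) = -V*(-1)/(8*4) = -(-1)*V/32 = V/32)
Q(u) = -3*u
q(v) = 1/32 - 5*v (q(v) = (1/32)*1 - 5*v = 1/32 - 5*v)
z(M) = 8 (z(M) = 4*2 = 8)
(q(√(-1 - 1))/7)*z(10) = ((1/32 - 5*√(-1 - 1))/7)*8 = ((1/32 - 5*I*√2)*(⅐))*8 = (1/224 - 5*I*√2/7)*8 = 1/28 - 40*I*√2/7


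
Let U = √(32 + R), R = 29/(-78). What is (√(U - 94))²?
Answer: -94 + √192426/78 ≈ -88.376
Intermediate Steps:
R = -29/78 (R = 29*(-1/78) = -29/78 ≈ -0.37179)
U = √192426/78 (U = √(32 - 29/78) = √(2467/78) = √192426/78 ≈ 5.6239)
(√(U - 94))² = (√(√192426/78 - 94))² = (√(-94 + √192426/78))² = -94 + √192426/78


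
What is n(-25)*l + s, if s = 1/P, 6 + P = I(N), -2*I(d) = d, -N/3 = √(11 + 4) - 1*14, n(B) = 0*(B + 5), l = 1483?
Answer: -4/103 - 2*√15/927 ≈ -0.047191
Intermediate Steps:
n(B) = 0 (n(B) = 0*(5 + B) = 0)
N = 42 - 3*√15 (N = -3*(√(11 + 4) - 1*14) = -3*(√15 - 14) = -3*(-14 + √15) = 42 - 3*√15 ≈ 30.381)
I(d) = -d/2
P = -27 + 3*√15/2 (P = -6 - (42 - 3*√15)/2 = -6 + (-21 + 3*√15/2) = -27 + 3*√15/2 ≈ -21.191)
s = 1/(-27 + 3*√15/2) ≈ -0.047191
n(-25)*l + s = 0*1483 + (-4/103 - 2*√15/927) = 0 + (-4/103 - 2*√15/927) = -4/103 - 2*√15/927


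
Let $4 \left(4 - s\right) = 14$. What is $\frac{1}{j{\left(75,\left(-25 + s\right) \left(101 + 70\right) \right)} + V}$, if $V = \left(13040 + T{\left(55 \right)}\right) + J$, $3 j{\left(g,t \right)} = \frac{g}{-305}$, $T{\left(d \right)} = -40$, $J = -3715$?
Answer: $\frac{61}{566380} \approx 0.0001077$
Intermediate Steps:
$s = \frac{1}{2}$ ($s = 4 - \frac{7}{2} = \frac{1}{2} \approx 0.5$)
$j{\left(g,t \right)} = - \frac{g}{915}$ ($j{\left(g,t \right)} = \frac{g \frac{1}{-305}}{3} = \frac{g \left(- \frac{1}{305}\right)}{3} = \frac{\left(- \frac{1}{305}\right) g}{3} = - \frac{g}{915}$)
$V = 9285$ ($V = \left(13040 - 40\right) - 3715 = 13000 - 3715 = 9285$)
$\frac{1}{j{\left(75,\left(-25 + s\right) \left(101 + 70\right) \right)} + V} = \frac{1}{\left(- \frac{1}{915}\right) 75 + 9285} = \frac{1}{- \frac{5}{61} + 9285} = \frac{1}{\frac{566380}{61}} = \frac{61}{566380}$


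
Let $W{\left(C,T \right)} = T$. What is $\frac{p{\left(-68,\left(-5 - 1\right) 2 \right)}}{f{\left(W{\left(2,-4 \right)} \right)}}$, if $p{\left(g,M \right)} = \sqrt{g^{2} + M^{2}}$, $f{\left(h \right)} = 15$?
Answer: $\frac{4 \sqrt{298}}{15} \approx 4.6034$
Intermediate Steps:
$p{\left(g,M \right)} = \sqrt{M^{2} + g^{2}}$
$\frac{p{\left(-68,\left(-5 - 1\right) 2 \right)}}{f{\left(W{\left(2,-4 \right)} \right)}} = \frac{\sqrt{\left(\left(-5 - 1\right) 2\right)^{2} + \left(-68\right)^{2}}}{15} = \sqrt{\left(\left(-6\right) 2\right)^{2} + 4624} \cdot \frac{1}{15} = \sqrt{\left(-12\right)^{2} + 4624} \cdot \frac{1}{15} = \sqrt{144 + 4624} \cdot \frac{1}{15} = \sqrt{4768} \cdot \frac{1}{15} = 4 \sqrt{298} \cdot \frac{1}{15} = \frac{4 \sqrt{298}}{15}$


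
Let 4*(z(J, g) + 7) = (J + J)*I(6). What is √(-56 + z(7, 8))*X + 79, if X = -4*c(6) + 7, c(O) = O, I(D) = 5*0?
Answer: 79 - 51*I*√7 ≈ 79.0 - 134.93*I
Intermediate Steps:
I(D) = 0
X = -17 (X = -4*6 + 7 = -24 + 7 = -17)
z(J, g) = -7 (z(J, g) = -7 + ((J + J)*0)/4 = -7 + ((2*J)*0)/4 = -7 + (¼)*0 = -7 + 0 = -7)
√(-56 + z(7, 8))*X + 79 = √(-56 - 7)*(-17) + 79 = √(-63)*(-17) + 79 = (3*I*√7)*(-17) + 79 = -51*I*√7 + 79 = 79 - 51*I*√7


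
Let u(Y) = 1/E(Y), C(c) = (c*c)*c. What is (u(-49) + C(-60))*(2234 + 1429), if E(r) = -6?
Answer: -1582417221/2 ≈ -7.9121e+8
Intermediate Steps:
C(c) = c**3 (C(c) = c**2*c = c**3)
u(Y) = -1/6 (u(Y) = 1/(-6) = -1/6)
(u(-49) + C(-60))*(2234 + 1429) = (-1/6 + (-60)**3)*(2234 + 1429) = (-1/6 - 216000)*3663 = -1296001/6*3663 = -1582417221/2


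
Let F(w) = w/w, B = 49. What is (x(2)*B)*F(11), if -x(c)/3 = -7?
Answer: 1029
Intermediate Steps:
F(w) = 1
x(c) = 21 (x(c) = -3*(-7) = 21)
(x(2)*B)*F(11) = (21*49)*1 = 1029*1 = 1029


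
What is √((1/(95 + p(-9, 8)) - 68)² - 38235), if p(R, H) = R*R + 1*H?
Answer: I*√1137959039/184 ≈ 183.33*I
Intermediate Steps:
p(R, H) = H + R² (p(R, H) = R² + H = H + R²)
√((1/(95 + p(-9, 8)) - 68)² - 38235) = √((1/(95 + (8 + (-9)²)) - 68)² - 38235) = √((1/(95 + (8 + 81)) - 68)² - 38235) = √((1/(95 + 89) - 68)² - 38235) = √((1/184 - 68)² - 38235) = √((-12511/184)² - 38235) = √(156525121/33856 - 38235) = √(-1137959039/33856) = I*√1137959039/184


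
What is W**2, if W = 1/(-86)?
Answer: 1/7396 ≈ 0.00013521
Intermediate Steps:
W = -1/86 ≈ -0.011628
W**2 = (-1/86)**2 = 1/7396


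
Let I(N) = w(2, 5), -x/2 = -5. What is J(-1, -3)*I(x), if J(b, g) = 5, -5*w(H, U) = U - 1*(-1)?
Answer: -6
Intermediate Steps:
x = 10 (x = -2*(-5) = 10)
w(H, U) = -⅕ - U/5 (w(H, U) = -(U - 1*(-1))/5 = -(U + 1)/5 = -(1 + U)/5 = -⅕ - U/5)
I(N) = -6/5 (I(N) = -⅕ - ⅕*5 = -⅕ - 1 = -6/5)
J(-1, -3)*I(x) = 5*(-6/5) = -6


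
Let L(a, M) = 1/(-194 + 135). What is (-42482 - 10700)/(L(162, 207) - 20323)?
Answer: 1568869/599529 ≈ 2.6168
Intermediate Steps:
L(a, M) = -1/59 (L(a, M) = 1/(-59) = -1/59)
(-42482 - 10700)/(L(162, 207) - 20323) = (-42482 - 10700)/(-1/59 - 20323) = -53182/(-1199058/59) = -53182*(-59/1199058) = 1568869/599529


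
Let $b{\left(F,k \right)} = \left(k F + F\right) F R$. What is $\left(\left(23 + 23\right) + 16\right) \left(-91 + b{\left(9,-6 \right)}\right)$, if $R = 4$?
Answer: $-106082$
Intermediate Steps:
$b{\left(F,k \right)} = 4 F \left(F + F k\right)$ ($b{\left(F,k \right)} = \left(k F + F\right) F 4 = \left(F k + F\right) F 4 = \left(F + F k\right) F 4 = F \left(F + F k\right) 4 = 4 F \left(F + F k\right)$)
$\left(\left(23 + 23\right) + 16\right) \left(-91 + b{\left(9,-6 \right)}\right) = \left(\left(23 + 23\right) + 16\right) \left(-91 + 4 \cdot 9^{2} \left(1 - 6\right)\right) = \left(46 + 16\right) \left(-91 + 4 \cdot 81 \left(-5\right)\right) = 62 \left(-91 - 1620\right) = 62 \left(-1711\right) = -106082$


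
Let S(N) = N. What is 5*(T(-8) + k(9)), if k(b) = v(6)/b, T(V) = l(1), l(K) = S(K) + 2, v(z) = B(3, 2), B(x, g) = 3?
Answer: 50/3 ≈ 16.667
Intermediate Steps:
v(z) = 3
l(K) = 2 + K (l(K) = K + 2 = 2 + K)
T(V) = 3 (T(V) = 2 + 1 = 3)
k(b) = 3/b
5*(T(-8) + k(9)) = 5*(3 + 3/9) = 5*(3 + 3*(⅑)) = 5*(3 + ⅓) = 5*(10/3) = 50/3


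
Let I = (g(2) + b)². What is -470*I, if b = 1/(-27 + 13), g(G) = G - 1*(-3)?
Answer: -1118835/98 ≈ -11417.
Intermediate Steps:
g(G) = 3 + G (g(G) = G + 3 = 3 + G)
b = -1/14 (b = 1/(-14) = -1/14 ≈ -0.071429)
I = 4761/196 (I = ((3 + 2) - 1/14)² = (5 - 1/14)² = (69/14)² = 4761/196 ≈ 24.291)
-470*I = -470*4761/196 = -1118835/98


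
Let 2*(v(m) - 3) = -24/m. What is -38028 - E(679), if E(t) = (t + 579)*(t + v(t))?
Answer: -608358040/679 ≈ -8.9596e+5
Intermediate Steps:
v(m) = 3 - 12/m (v(m) = 3 + (-24/m)/2 = 3 - 12/m)
E(t) = (579 + t)*(3 + t - 12/t) (E(t) = (t + 579)*(t + (3 - 12/t)) = (579 + t)*(3 + t - 12/t))
-38028 - E(679) = -38028 - (1725 + 679**2 - 6948/679 + 582*679) = -38028 - (1725 + 461041 - 6948*1/679 + 395178) = -38028 - (1725 + 461041 - 6948/679 + 395178) = -38028 - 1*582537028/679 = -38028 - 582537028/679 = -608358040/679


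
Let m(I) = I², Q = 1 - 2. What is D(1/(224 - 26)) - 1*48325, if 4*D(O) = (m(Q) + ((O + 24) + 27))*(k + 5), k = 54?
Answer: -37665877/792 ≈ -47558.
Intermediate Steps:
Q = -1
D(O) = 767 + 59*O/4 (D(O) = (((-1)² + ((O + 24) + 27))*(54 + 5))/4 = ((1 + ((24 + O) + 27))*59)/4 = ((1 + (51 + O))*59)/4 = ((52 + O)*59)/4 = (3068 + 59*O)/4 = 767 + 59*O/4)
D(1/(224 - 26)) - 1*48325 = (767 + 59/(4*(224 - 26))) - 1*48325 = (767 + (59/4)/198) - 48325 = (767 + (59/4)*(1/198)) - 48325 = (767 + 59/792) - 48325 = 607523/792 - 48325 = -37665877/792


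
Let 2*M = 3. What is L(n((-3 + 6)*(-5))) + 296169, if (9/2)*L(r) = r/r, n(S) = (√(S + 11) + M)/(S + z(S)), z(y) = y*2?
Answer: 2665523/9 ≈ 2.9617e+5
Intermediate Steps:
z(y) = 2*y
M = 3/2 (M = (½)*3 = 3/2 ≈ 1.5000)
n(S) = (3/2 + √(11 + S))/(3*S) (n(S) = (√(S + 11) + 3/2)/(S + 2*S) = (√(11 + S) + 3/2)/((3*S)) = (3/2 + √(11 + S))*(1/(3*S)) = (3/2 + √(11 + S))/(3*S))
L(r) = 2/9 (L(r) = 2*(r/r)/9 = (2/9)*1 = 2/9)
L(n((-3 + 6)*(-5))) + 296169 = 2/9 + 296169 = 2665523/9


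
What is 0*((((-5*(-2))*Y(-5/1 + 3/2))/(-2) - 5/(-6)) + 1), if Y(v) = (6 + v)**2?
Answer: 0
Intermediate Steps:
0*((((-5*(-2))*Y(-5/1 + 3/2))/(-2) - 5/(-6)) + 1) = 0*((((-5*(-2))*(6 + (-5/1 + 3/2))**2)/(-2) - 5/(-6)) + 1) = 0*(((10*(6 + (-5*1 + 3*(1/2)))**2)*(-1/2) - 5*(-1/6)) + 1) = 0*(((10*(6 + (-5 + 3/2))**2)*(-1/2) + 5/6) + 1) = 0*(((10*(6 - 7/2)**2)*(-1/2) + 5/6) + 1) = 0*(((10*(5/2)**2)*(-1/2) + 5/6) + 1) = 0*(((10*(25/4))*(-1/2) + 5/6) + 1) = 0*(((125/2)*(-1/2) + 5/6) + 1) = 0*((-125/4 + 5/6) + 1) = 0*(-365/12 + 1) = 0*(-353/12) = 0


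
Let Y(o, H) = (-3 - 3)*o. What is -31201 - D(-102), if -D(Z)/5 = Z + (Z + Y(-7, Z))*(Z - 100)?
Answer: 28889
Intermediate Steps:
Y(o, H) = -6*o
D(Z) = -5*Z - 5*(-100 + Z)*(42 + Z) (D(Z) = -5*(Z + (Z - 6*(-7))*(Z - 100)) = -5*(Z + (Z + 42)*(-100 + Z)) = -5*(Z + (42 + Z)*(-100 + Z)) = -5*(Z + (-100 + Z)*(42 + Z)) = -5*Z - 5*(-100 + Z)*(42 + Z))
-31201 - D(-102) = -31201 - (21000 - 5*(-102)² + 285*(-102)) = -31201 - (21000 - 5*10404 - 29070) = -31201 - (21000 - 52020 - 29070) = -31201 - 1*(-60090) = -31201 + 60090 = 28889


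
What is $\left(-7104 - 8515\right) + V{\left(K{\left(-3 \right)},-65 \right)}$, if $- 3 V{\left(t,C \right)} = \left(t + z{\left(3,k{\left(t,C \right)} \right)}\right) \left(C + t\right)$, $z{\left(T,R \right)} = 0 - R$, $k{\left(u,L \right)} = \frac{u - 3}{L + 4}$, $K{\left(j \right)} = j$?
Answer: $- \frac{957043}{61} \approx -15689.0$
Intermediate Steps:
$k{\left(u,L \right)} = \frac{-3 + u}{4 + L}$
$z{\left(T,R \right)} = - R$
$V{\left(t,C \right)} = - \frac{\left(C + t\right) \left(t - \frac{-3 + t}{4 + C}\right)}{3}$ ($V{\left(t,C \right)} = - \frac{\left(t - \frac{-3 + t}{4 + C}\right) \left(C + t\right)}{3} = - \frac{\left(C + t\right) \left(t - \frac{-3 + t}{4 + C}\right)}{3}$)
$\left(-7104 - 8515\right) + V{\left(K{\left(-3 \right)},-65 \right)} = \left(-7104 - 8515\right) + \frac{- 65 \left(-3 - 3\right) - 3 \left(-3 - 3\right) - - 3 \left(4 - 65\right) \left(-65 - 3\right)}{3 \left(4 - 65\right)} = -15619 + \frac{\left(-65\right) \left(-6\right) - -18 - \left(-3\right) \left(-61\right) \left(-68\right)}{3 \left(-61\right)} = -15619 + \frac{1}{3} \left(- \frac{1}{61}\right) \left(390 + 18 + 12444\right) = -15619 + \frac{1}{3} \left(- \frac{1}{61}\right) 12852 = -15619 - \frac{4284}{61} = - \frac{957043}{61}$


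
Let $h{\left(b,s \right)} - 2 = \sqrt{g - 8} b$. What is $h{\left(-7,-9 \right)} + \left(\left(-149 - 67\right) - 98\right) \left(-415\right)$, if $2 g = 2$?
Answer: $130312 - 7 i \sqrt{7} \approx 1.3031 \cdot 10^{5} - 18.52 i$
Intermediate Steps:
$g = 1$ ($g = \frac{1}{2} \cdot 2 = 1$)
$h{\left(b,s \right)} = 2 + i b \sqrt{7}$ ($h{\left(b,s \right)} = 2 + \sqrt{1 - 8} b = 2 + \sqrt{-7} b = 2 + i \sqrt{7} b = 2 + i b \sqrt{7}$)
$h{\left(-7,-9 \right)} + \left(\left(-149 - 67\right) - 98\right) \left(-415\right) = \left(2 + i \left(-7\right) \sqrt{7}\right) + \left(\left(-149 - 67\right) - 98\right) \left(-415\right) = \left(2 - 7 i \sqrt{7}\right) + \left(-216 - 98\right) \left(-415\right) = \left(2 - 7 i \sqrt{7}\right) - -130310 = \left(2 - 7 i \sqrt{7}\right) + 130310 = 130312 - 7 i \sqrt{7}$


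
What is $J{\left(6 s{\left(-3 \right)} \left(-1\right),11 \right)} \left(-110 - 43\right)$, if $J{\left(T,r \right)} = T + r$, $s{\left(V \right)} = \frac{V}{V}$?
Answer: $-765$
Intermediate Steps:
$s{\left(V \right)} = 1$
$J{\left(6 s{\left(-3 \right)} \left(-1\right),11 \right)} \left(-110 - 43\right) = \left(6 \cdot 1 \left(-1\right) + 11\right) \left(-110 - 43\right) = \left(6 \left(-1\right) + 11\right) \left(-153\right) = \left(-6 + 11\right) \left(-153\right) = 5 \left(-153\right) = -765$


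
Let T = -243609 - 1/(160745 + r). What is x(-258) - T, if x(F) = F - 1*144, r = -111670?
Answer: 11935383526/49075 ≈ 2.4321e+5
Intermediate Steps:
x(F) = -144 + F (x(F) = F - 144 = -144 + F)
T = -11955111676/49075 (T = -243609 - 1/(160745 - 111670) = -243609 - 1/49075 = -11955111676/49075 ≈ -2.4361e+5)
x(-258) - T = (-144 - 258) - 1*(-11955111676/49075) = -402 + 11955111676/49075 = 11935383526/49075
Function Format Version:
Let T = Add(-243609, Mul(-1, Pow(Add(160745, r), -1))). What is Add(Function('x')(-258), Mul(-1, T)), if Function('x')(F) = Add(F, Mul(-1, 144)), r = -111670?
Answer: Rational(11935383526, 49075) ≈ 2.4321e+5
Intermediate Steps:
Function('x')(F) = Add(-144, F) (Function('x')(F) = Add(F, -144) = Add(-144, F))
T = Rational(-11955111676, 49075) (T = Add(-243609, Mul(-1, Pow(Add(160745, -111670), -1))) = Add(-243609, Mul(-1, Pow(49075, -1))) = Add(-243609, Mul(-1, Rational(1, 49075))) = Add(-243609, Rational(-1, 49075)) = Rational(-11955111676, 49075) ≈ -2.4361e+5)
Add(Function('x')(-258), Mul(-1, T)) = Add(Add(-144, -258), Mul(-1, Rational(-11955111676, 49075))) = Add(-402, Rational(11955111676, 49075)) = Rational(11935383526, 49075)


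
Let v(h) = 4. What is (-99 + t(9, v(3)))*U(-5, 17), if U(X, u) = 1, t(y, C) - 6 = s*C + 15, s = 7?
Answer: -50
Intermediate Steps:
t(y, C) = 21 + 7*C (t(y, C) = 6 + (7*C + 15) = 6 + (15 + 7*C) = 21 + 7*C)
(-99 + t(9, v(3)))*U(-5, 17) = (-99 + (21 + 7*4))*1 = (-99 + (21 + 28))*1 = (-99 + 49)*1 = -50*1 = -50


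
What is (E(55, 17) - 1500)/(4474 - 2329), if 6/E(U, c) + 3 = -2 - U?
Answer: -15001/21450 ≈ -0.69935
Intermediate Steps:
E(U, c) = 6/(-5 - U) (E(U, c) = 6/(-3 + (-2 - U)) = 6/(-5 - U))
(E(55, 17) - 1500)/(4474 - 2329) = (-6/(5 + 55) - 1500)/(4474 - 2329) = (-6/60 - 1500)/2145 = (-6*1/60 - 1500)*(1/2145) = (-⅒ - 1500)*(1/2145) = -15001/10*1/2145 = -15001/21450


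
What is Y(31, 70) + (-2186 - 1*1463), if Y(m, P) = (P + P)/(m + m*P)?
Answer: -8031309/2201 ≈ -3648.9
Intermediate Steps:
Y(m, P) = 2*P/(m + P*m) (Y(m, P) = (2*P)/(m + P*m) = 2*P/(m + P*m))
Y(31, 70) + (-2186 - 1*1463) = 2*70/(31*(1 + 70)) + (-2186 - 1*1463) = 2*70*(1/31)/71 + (-2186 - 1463) = 2*70*(1/31)*(1/71) - 3649 = 140/2201 - 3649 = -8031309/2201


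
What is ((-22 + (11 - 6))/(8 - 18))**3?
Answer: 4913/1000 ≈ 4.9130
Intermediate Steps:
((-22 + (11 - 6))/(8 - 18))**3 = ((-22 + 5)/(-10))**3 = (-17*(-1/10))**3 = (17/10)**3 = 4913/1000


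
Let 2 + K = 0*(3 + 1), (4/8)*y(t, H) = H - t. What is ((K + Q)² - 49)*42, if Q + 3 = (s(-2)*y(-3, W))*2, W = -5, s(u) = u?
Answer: 3024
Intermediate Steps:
y(t, H) = -2*t + 2*H (y(t, H) = 2*(H - t) = -2*t + 2*H)
Q = 13 (Q = -3 - 2*(-2*(-3) + 2*(-5))*2 = -3 - 2*(6 - 10)*2 = -3 - 2*(-4)*2 = -3 + 8*2 = -3 + 16 = 13)
K = -2 (K = -2 + 0*(3 + 1) = -2 + 0*4 = -2 + 0 = -2)
((K + Q)² - 49)*42 = ((-2 + 13)² - 49)*42 = (11² - 49)*42 = (121 - 49)*42 = 72*42 = 3024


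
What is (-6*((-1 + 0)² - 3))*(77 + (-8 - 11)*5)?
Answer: -216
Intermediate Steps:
(-6*((-1 + 0)² - 3))*(77 + (-8 - 11)*5) = (-6*((-1)² - 3))*(77 - 19*5) = (-6*(1 - 3))*(77 - 95) = -6*(-2)*(-18) = 12*(-18) = -216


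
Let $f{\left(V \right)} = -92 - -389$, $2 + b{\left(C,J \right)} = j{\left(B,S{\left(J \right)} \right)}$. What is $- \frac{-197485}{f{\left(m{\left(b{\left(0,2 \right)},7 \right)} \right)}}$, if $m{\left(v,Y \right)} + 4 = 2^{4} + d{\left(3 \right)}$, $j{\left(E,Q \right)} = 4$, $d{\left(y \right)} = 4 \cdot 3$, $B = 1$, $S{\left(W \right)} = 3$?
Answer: $\frac{197485}{297} \approx 664.93$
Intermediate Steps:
$d{\left(y \right)} = 12$
$b{\left(C,J \right)} = 2$ ($b{\left(C,J \right)} = -2 + 4 = 2$)
$m{\left(v,Y \right)} = 24$ ($m{\left(v,Y \right)} = -4 + \left(2^{4} + 12\right) = -4 + \left(16 + 12\right) = -4 + 28 = 24$)
$f{\left(V \right)} = 297$ ($f{\left(V \right)} = -92 + 389 = 297$)
$- \frac{-197485}{f{\left(m{\left(b{\left(0,2 \right)},7 \right)} \right)}} = - \frac{-197485}{297} = \left(-1\right) \left(- \frac{197485}{297}\right) = \frac{197485}{297}$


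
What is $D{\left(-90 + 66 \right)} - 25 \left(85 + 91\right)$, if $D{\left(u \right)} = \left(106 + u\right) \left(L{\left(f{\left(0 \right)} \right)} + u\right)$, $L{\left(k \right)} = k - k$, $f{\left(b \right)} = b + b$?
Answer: $-6368$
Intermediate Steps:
$f{\left(b \right)} = 2 b$
$L{\left(k \right)} = 0$
$D{\left(u \right)} = u \left(106 + u\right)$ ($D{\left(u \right)} = \left(106 + u\right) \left(0 + u\right) = \left(106 + u\right) u = u \left(106 + u\right)$)
$D{\left(-90 + 66 \right)} - 25 \left(85 + 91\right) = \left(-90 + 66\right) \left(106 + \left(-90 + 66\right)\right) - 25 \left(85 + 91\right) = - 24 \left(106 - 24\right) - 4400 = \left(-24\right) 82 - 4400 = -1968 - 4400 = -6368$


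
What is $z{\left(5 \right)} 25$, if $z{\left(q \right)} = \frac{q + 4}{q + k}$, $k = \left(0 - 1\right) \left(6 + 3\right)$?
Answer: $- \frac{225}{4} \approx -56.25$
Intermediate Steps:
$k = -9$ ($k = \left(-1\right) 9 = -9$)
$z{\left(q \right)} = \frac{4 + q}{-9 + q}$ ($z{\left(q \right)} = \frac{q + 4}{q - 9} = \frac{4 + q}{-9 + q}$)
$z{\left(5 \right)} 25 = \frac{4 + 5}{-9 + 5} \cdot 25 = \frac{1}{-4} \cdot 9 \cdot 25 = \left(- \frac{1}{4}\right) 9 \cdot 25 = \left(- \frac{9}{4}\right) 25 = - \frac{225}{4}$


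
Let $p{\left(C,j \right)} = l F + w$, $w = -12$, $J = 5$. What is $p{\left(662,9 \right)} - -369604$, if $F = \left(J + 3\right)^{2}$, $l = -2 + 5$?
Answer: $369784$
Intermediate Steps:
$l = 3$
$F = 64$ ($F = \left(5 + 3\right)^{2} = 8^{2} = 64$)
$p{\left(C,j \right)} = 180$ ($p{\left(C,j \right)} = 3 \cdot 64 - 12 = 192 - 12 = 180$)
$p{\left(662,9 \right)} - -369604 = 180 - -369604 = 180 + 369604 = 369784$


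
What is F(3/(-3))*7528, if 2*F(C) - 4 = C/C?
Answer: 18820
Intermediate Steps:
F(C) = 5/2 (F(C) = 2 + (C/C)/2 = 2 + (½)*1 = 2 + ½ = 5/2)
F(3/(-3))*7528 = (5/2)*7528 = 18820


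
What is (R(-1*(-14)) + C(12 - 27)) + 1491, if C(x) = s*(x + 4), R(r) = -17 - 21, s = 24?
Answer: 1189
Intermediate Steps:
R(r) = -38
C(x) = 96 + 24*x (C(x) = 24*(x + 4) = 24*(4 + x) = 96 + 24*x)
(R(-1*(-14)) + C(12 - 27)) + 1491 = (-38 + (96 + 24*(12 - 27))) + 1491 = (-38 + (96 + 24*(-15))) + 1491 = (-38 + (96 - 360)) + 1491 = (-38 - 264) + 1491 = -302 + 1491 = 1189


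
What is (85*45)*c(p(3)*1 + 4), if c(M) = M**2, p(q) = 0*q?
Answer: 61200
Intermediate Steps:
p(q) = 0
(85*45)*c(p(3)*1 + 4) = (85*45)*(0*1 + 4)**2 = 3825*(0 + 4)**2 = 3825*4**2 = 3825*16 = 61200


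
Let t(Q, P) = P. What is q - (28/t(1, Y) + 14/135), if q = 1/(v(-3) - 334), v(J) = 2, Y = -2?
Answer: 622697/44820 ≈ 13.893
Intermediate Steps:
q = -1/332 (q = 1/(2 - 334) = 1/(-332) = -1/332 ≈ -0.0030120)
q - (28/t(1, Y) + 14/135) = -1/332 - (28/(-2) + 14/135) = -1/332 - (28*(-1/2) + 14*(1/135)) = -1/332 - (-14 + 14/135) = -1/332 - 1*(-1876/135) = -1/332 + 1876/135 = 622697/44820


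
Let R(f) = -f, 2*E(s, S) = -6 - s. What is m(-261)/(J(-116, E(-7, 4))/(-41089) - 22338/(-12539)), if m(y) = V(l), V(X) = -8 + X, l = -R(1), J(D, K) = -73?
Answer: -3606504797/918761429 ≈ -3.9254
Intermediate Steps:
E(s, S) = -3 - s/2 (E(s, S) = (-6 - s)/2 = -3 - s/2)
l = 1 (l = -(-1) = -1*(-1) = 1)
m(y) = -7 (m(y) = -8 + 1 = -7)
m(-261)/(J(-116, E(-7, 4))/(-41089) - 22338/(-12539)) = -7/(-73/(-41089) - 22338/(-12539)) = -7/(-73*(-1/41089) - 22338*(-1/12539)) = -7/(73/41089 + 22338/12539) = -7/918761429/515214971 = -7*515214971/918761429 = -3606504797/918761429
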